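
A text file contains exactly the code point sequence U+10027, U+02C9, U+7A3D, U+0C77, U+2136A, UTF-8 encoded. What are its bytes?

F0 90 80 A7 CB 89 E7 A8 BD E0 B1 B7 F0 A1 8D AA

U+10027: 4-byte form → F0 90 80 A7.
U+02C9: 2-byte form → CB 89.
U+7A3D: 3-byte form → E7 A8 BD.
U+0C77: 3-byte form → E0 B1 B7.
U+2136A: 4-byte form → F0 A1 8D AA.
Concatenated (16 bytes): F0 90 80 A7 CB 89 E7 A8 BD E0 B1 B7 F0 A1 8D AA.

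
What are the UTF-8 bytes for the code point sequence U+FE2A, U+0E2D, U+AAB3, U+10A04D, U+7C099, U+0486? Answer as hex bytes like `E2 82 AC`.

EF B8 AA E0 B8 AD EA AA B3 F4 8A 81 8D F1 BC 82 99 D2 86

U+FE2A: 3-byte form → EF B8 AA.
U+0E2D: 3-byte form → E0 B8 AD.
U+AAB3: 3-byte form → EA AA B3.
U+10A04D: 4-byte form → F4 8A 81 8D.
U+7C099: 4-byte form → F1 BC 82 99.
U+0486: 2-byte form → D2 86.
Concatenated (19 bytes): EF B8 AA E0 B8 AD EA AA B3 F4 8A 81 8D F1 BC 82 99 D2 86.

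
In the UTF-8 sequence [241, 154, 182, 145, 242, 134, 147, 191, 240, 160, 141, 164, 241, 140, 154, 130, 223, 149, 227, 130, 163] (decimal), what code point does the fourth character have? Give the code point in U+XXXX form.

Offset 0: leading byte 0xF1 = 11110001 → 4-byte char #1 = F1 9A B6 91.
Offset 4: leading byte 0xF2 = 11110010 → 4-byte char #2 = F2 86 93 BF.
Offset 8: leading byte 0xF0 = 11110000 → 4-byte char #3 = F0 A0 8D A4.
Offset 12: leading byte 0xF1 = 11110001 → 4-byte char #4 = F1 8C 9A 82.
Leading byte 0xF1 = 11110001 matches 11110xxx → 4-byte sequence.
Byte 1: 0xF1 = 11110001, payload 001 (3 bits).
Byte 2: 0x8C = 10001100 (10xxxxxx ✓), payload 001100.
Byte 3: 0x9A = 10011010 (10xxxxxx ✓), payload 011010.
Byte 4: 0x82 = 10000010 (10xxxxxx ✓), payload 000010.
Concatenate: 001001100011010000010 = 0x4C682 (21 bits → U+4C682).

U+4C682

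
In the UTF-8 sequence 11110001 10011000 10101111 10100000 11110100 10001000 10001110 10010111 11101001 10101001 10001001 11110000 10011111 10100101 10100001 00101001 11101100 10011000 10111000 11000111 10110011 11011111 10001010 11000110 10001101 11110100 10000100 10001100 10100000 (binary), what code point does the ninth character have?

Offset 0: leading byte 0xF1 = 11110001 → 4-byte char #1 = F1 98 AF A0.
Offset 4: leading byte 0xF4 = 11110100 → 4-byte char #2 = F4 88 8E 97.
Offset 8: leading byte 0xE9 = 11101001 → 3-byte char #3 = E9 A9 89.
Offset 11: leading byte 0xF0 = 11110000 → 4-byte char #4 = F0 9F A5 A1.
Offset 15: leading byte 0x29 = 00101001 → 1-byte char #5 = 29.
Offset 16: leading byte 0xEC = 11101100 → 3-byte char #6 = EC 98 B8.
Offset 19: leading byte 0xC7 = 11000111 → 2-byte char #7 = C7 B3.
Offset 21: leading byte 0xDF = 11011111 → 2-byte char #8 = DF 8A.
Offset 23: leading byte 0xC6 = 11000110 → 2-byte char #9 = C6 8D.
Leading byte 0xC6 = 11000110 matches 110xxxxx → 2-byte sequence.
Byte 1: 0xC6 = 11000110, payload 00110 (5 bits).
Byte 2: 0x8D = 10001101 (10xxxxxx ✓), payload 001101.
Concatenate: 00110001101 = 0x18D (11 bits → U+018D).

U+018D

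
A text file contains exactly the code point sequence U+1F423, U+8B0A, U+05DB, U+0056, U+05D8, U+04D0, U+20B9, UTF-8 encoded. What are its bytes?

F0 9F 90 A3 E8 AC 8A D7 9B 56 D7 98 D3 90 E2 82 B9

U+1F423: 4-byte form → F0 9F 90 A3.
U+8B0A: 3-byte form → E8 AC 8A.
U+05DB: 2-byte form → D7 9B.
U+0056: 1-byte form → 56.
U+05D8: 2-byte form → D7 98.
U+04D0: 2-byte form → D3 90.
U+20B9: 3-byte form → E2 82 B9.
Concatenated (17 bytes): F0 9F 90 A3 E8 AC 8A D7 9B 56 D7 98 D3 90 E2 82 B9.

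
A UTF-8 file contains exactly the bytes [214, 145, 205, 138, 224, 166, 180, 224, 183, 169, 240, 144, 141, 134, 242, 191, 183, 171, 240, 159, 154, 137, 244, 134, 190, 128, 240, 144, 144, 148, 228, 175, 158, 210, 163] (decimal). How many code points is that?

Byte at offset 0: 0xD6 = 11010110 → 2-byte char (#1). Advance 2.
Byte at offset 2: 0xCD = 11001101 → 2-byte char (#2). Advance 2.
Byte at offset 4: 0xE0 = 11100000 → 3-byte char (#3). Advance 3.
Byte at offset 7: 0xE0 = 11100000 → 3-byte char (#4). Advance 3.
Byte at offset 10: 0xF0 = 11110000 → 4-byte char (#5). Advance 4.
Byte at offset 14: 0xF2 = 11110010 → 4-byte char (#6). Advance 4.
Byte at offset 18: 0xF0 = 11110000 → 4-byte char (#7). Advance 4.
Byte at offset 22: 0xF4 = 11110100 → 4-byte char (#8). Advance 4.
Byte at offset 26: 0xF0 = 11110000 → 4-byte char (#9). Advance 4.
Byte at offset 30: 0xE4 = 11100100 → 3-byte char (#10). Advance 3.
Byte at offset 33: 0xD2 = 11010010 → 2-byte char (#11). Advance 2.
Reached end at offset 35 after 11 code points.

11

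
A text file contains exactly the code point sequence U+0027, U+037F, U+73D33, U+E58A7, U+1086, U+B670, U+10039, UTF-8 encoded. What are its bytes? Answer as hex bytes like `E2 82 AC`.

27 CD BF F1 B3 B4 B3 F3 A5 A2 A7 E1 82 86 EB 99 B0 F0 90 80 B9

U+0027: 1-byte form → 27.
U+037F: 2-byte form → CD BF.
U+73D33: 4-byte form → F1 B3 B4 B3.
U+E58A7: 4-byte form → F3 A5 A2 A7.
U+1086: 3-byte form → E1 82 86.
U+B670: 3-byte form → EB 99 B0.
U+10039: 4-byte form → F0 90 80 B9.
Concatenated (21 bytes): 27 CD BF F1 B3 B4 B3 F3 A5 A2 A7 E1 82 86 EB 99 B0 F0 90 80 B9.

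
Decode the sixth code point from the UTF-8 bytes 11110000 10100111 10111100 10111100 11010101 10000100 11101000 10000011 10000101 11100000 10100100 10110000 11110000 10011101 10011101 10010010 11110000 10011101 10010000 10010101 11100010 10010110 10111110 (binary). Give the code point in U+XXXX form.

Offset 0: leading byte 0xF0 = 11110000 → 4-byte char #1 = F0 A7 BC BC.
Offset 4: leading byte 0xD5 = 11010101 → 2-byte char #2 = D5 84.
Offset 6: leading byte 0xE8 = 11101000 → 3-byte char #3 = E8 83 85.
Offset 9: leading byte 0xE0 = 11100000 → 3-byte char #4 = E0 A4 B0.
Offset 12: leading byte 0xF0 = 11110000 → 4-byte char #5 = F0 9D 9D 92.
Offset 16: leading byte 0xF0 = 11110000 → 4-byte char #6 = F0 9D 90 95.
Leading byte 0xF0 = 11110000 matches 11110xxx → 4-byte sequence.
Byte 1: 0xF0 = 11110000, payload 000 (3 bits).
Byte 2: 0x9D = 10011101 (10xxxxxx ✓), payload 011101.
Byte 3: 0x90 = 10010000 (10xxxxxx ✓), payload 010000.
Byte 4: 0x95 = 10010101 (10xxxxxx ✓), payload 010101.
Concatenate: 000011101010000010101 = 0x1D415 (21 bits → U+1D415).

U+1D415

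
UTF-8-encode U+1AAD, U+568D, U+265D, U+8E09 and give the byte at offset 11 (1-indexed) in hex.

1-indexed offset 11 is 0-indexed offset 10.
U+1AAD → 3-byte form E1 AA AD at offsets 0–2.
U+568D → 3-byte form E5 9A 8D at offsets 3–5.
U+265D → 3-byte form E2 99 9D at offsets 6–8.
U+8E09 → 3-byte form E8 B8 89 at offsets 9–11.
Offset 10 falls in char 4's range; it's byte 2 of E8 B8 89 = 0xB8.

0xB8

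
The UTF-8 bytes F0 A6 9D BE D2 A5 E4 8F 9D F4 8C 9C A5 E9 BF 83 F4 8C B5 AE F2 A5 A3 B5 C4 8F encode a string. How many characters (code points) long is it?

8

Byte at offset 0: 0xF0 = 11110000 → 4-byte char (#1). Advance 4.
Byte at offset 4: 0xD2 = 11010010 → 2-byte char (#2). Advance 2.
Byte at offset 6: 0xE4 = 11100100 → 3-byte char (#3). Advance 3.
Byte at offset 9: 0xF4 = 11110100 → 4-byte char (#4). Advance 4.
Byte at offset 13: 0xE9 = 11101001 → 3-byte char (#5). Advance 3.
Byte at offset 16: 0xF4 = 11110100 → 4-byte char (#6). Advance 4.
Byte at offset 20: 0xF2 = 11110010 → 4-byte char (#7). Advance 4.
Byte at offset 24: 0xC4 = 11000100 → 2-byte char (#8). Advance 2.
Reached end at offset 26 after 8 code points.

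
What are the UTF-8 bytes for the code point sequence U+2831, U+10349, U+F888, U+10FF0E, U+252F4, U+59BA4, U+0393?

E2 A0 B1 F0 90 8D 89 EF A2 88 F4 8F BC 8E F0 A5 8B B4 F1 99 AE A4 CE 93

U+2831: 3-byte form → E2 A0 B1.
U+10349: 4-byte form → F0 90 8D 89.
U+F888: 3-byte form → EF A2 88.
U+10FF0E: 4-byte form → F4 8F BC 8E.
U+252F4: 4-byte form → F0 A5 8B B4.
U+59BA4: 4-byte form → F1 99 AE A4.
U+0393: 2-byte form → CE 93.
Concatenated (24 bytes): E2 A0 B1 F0 90 8D 89 EF A2 88 F4 8F BC 8E F0 A5 8B B4 F1 99 AE A4 CE 93.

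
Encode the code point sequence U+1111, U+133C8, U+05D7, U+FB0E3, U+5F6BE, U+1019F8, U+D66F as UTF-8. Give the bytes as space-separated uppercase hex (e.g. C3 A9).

E1 84 91 F0 93 8F 88 D7 97 F3 BB 83 A3 F1 9F 9A BE F4 81 A7 B8 ED 99 AF

U+1111: 3-byte form → E1 84 91.
U+133C8: 4-byte form → F0 93 8F 88.
U+05D7: 2-byte form → D7 97.
U+FB0E3: 4-byte form → F3 BB 83 A3.
U+5F6BE: 4-byte form → F1 9F 9A BE.
U+1019F8: 4-byte form → F4 81 A7 B8.
U+D66F: 3-byte form → ED 99 AF.
Concatenated (24 bytes): E1 84 91 F0 93 8F 88 D7 97 F3 BB 83 A3 F1 9F 9A BE F4 81 A7 B8 ED 99 AF.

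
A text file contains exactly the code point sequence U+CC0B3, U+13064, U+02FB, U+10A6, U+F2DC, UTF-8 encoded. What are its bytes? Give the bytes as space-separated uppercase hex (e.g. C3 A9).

F3 8C 82 B3 F0 93 81 A4 CB BB E1 82 A6 EF 8B 9C

U+CC0B3: 4-byte form → F3 8C 82 B3.
U+13064: 4-byte form → F0 93 81 A4.
U+02FB: 2-byte form → CB BB.
U+10A6: 3-byte form → E1 82 A6.
U+F2DC: 3-byte form → EF 8B 9C.
Concatenated (16 bytes): F3 8C 82 B3 F0 93 81 A4 CB BB E1 82 A6 EF 8B 9C.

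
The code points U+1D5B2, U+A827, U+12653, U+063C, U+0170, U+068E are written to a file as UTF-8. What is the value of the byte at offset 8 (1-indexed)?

0xF0

1-indexed offset 8 is 0-indexed offset 7.
U+1D5B2 → 4-byte form F0 9D 96 B2 at offsets 0–3.
U+A827 → 3-byte form EA A0 A7 at offsets 4–6.
U+12653 → 4-byte form F0 92 99 93 at offsets 7–10.
Offset 7 falls in char 3's range; it's byte 1 of F0 92 99 93 = 0xF0.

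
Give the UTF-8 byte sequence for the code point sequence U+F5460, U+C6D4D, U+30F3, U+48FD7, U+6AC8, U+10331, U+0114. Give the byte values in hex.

F3 B5 91 A0 F3 86 B5 8D E3 83 B3 F1 88 BF 97 E6 AB 88 F0 90 8C B1 C4 94

U+F5460: 4-byte form → F3 B5 91 A0.
U+C6D4D: 4-byte form → F3 86 B5 8D.
U+30F3: 3-byte form → E3 83 B3.
U+48FD7: 4-byte form → F1 88 BF 97.
U+6AC8: 3-byte form → E6 AB 88.
U+10331: 4-byte form → F0 90 8C B1.
U+0114: 2-byte form → C4 94.
Concatenated (24 bytes): F3 B5 91 A0 F3 86 B5 8D E3 83 B3 F1 88 BF 97 E6 AB 88 F0 90 8C B1 C4 94.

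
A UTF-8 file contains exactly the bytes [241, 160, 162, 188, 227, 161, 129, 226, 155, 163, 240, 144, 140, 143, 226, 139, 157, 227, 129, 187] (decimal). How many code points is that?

6

Byte at offset 0: 0xF1 = 11110001 → 4-byte char (#1). Advance 4.
Byte at offset 4: 0xE3 = 11100011 → 3-byte char (#2). Advance 3.
Byte at offset 7: 0xE2 = 11100010 → 3-byte char (#3). Advance 3.
Byte at offset 10: 0xF0 = 11110000 → 4-byte char (#4). Advance 4.
Byte at offset 14: 0xE2 = 11100010 → 3-byte char (#5). Advance 3.
Byte at offset 17: 0xE3 = 11100011 → 3-byte char (#6). Advance 3.
Reached end at offset 20 after 6 code points.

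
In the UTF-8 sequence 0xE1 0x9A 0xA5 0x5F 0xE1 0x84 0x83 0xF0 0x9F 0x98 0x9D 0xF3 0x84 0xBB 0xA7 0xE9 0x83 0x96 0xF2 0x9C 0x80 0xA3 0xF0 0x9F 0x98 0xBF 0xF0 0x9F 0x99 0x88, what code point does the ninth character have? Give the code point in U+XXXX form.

U+1F648

Offset 0: leading byte 0xE1 = 11100001 → 3-byte char #1 = E1 9A A5.
Offset 3: leading byte 0x5F = 01011111 → 1-byte char #2 = 5F.
Offset 4: leading byte 0xE1 = 11100001 → 3-byte char #3 = E1 84 83.
Offset 7: leading byte 0xF0 = 11110000 → 4-byte char #4 = F0 9F 98 9D.
Offset 11: leading byte 0xF3 = 11110011 → 4-byte char #5 = F3 84 BB A7.
Offset 15: leading byte 0xE9 = 11101001 → 3-byte char #6 = E9 83 96.
Offset 18: leading byte 0xF2 = 11110010 → 4-byte char #7 = F2 9C 80 A3.
Offset 22: leading byte 0xF0 = 11110000 → 4-byte char #8 = F0 9F 98 BF.
Offset 26: leading byte 0xF0 = 11110000 → 4-byte char #9 = F0 9F 99 88.
Leading byte 0xF0 = 11110000 matches 11110xxx → 4-byte sequence.
Byte 1: 0xF0 = 11110000, payload 000 (3 bits).
Byte 2: 0x9F = 10011111 (10xxxxxx ✓), payload 011111.
Byte 3: 0x99 = 10011001 (10xxxxxx ✓), payload 011001.
Byte 4: 0x88 = 10001000 (10xxxxxx ✓), payload 001000.
Concatenate: 000011111011001001000 = 0x1F648 (21 bits → U+1F648).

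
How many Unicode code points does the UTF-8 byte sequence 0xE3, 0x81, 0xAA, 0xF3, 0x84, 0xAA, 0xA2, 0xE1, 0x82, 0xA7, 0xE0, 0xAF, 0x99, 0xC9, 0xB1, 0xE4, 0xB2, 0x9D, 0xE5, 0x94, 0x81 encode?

Byte at offset 0: 0xE3 = 11100011 → 3-byte char (#1). Advance 3.
Byte at offset 3: 0xF3 = 11110011 → 4-byte char (#2). Advance 4.
Byte at offset 7: 0xE1 = 11100001 → 3-byte char (#3). Advance 3.
Byte at offset 10: 0xE0 = 11100000 → 3-byte char (#4). Advance 3.
Byte at offset 13: 0xC9 = 11001001 → 2-byte char (#5). Advance 2.
Byte at offset 15: 0xE4 = 11100100 → 3-byte char (#6). Advance 3.
Byte at offset 18: 0xE5 = 11100101 → 3-byte char (#7). Advance 3.
Reached end at offset 21 after 7 code points.

7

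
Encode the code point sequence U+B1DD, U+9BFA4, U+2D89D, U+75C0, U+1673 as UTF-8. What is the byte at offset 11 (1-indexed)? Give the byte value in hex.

1-indexed offset 11 is 0-indexed offset 10.
U+B1DD → 3-byte form EB 87 9D at offsets 0–2.
U+9BFA4 → 4-byte form F2 9B BE A4 at offsets 3–6.
U+2D89D → 4-byte form F0 AD A2 9D at offsets 7–10.
Offset 10 falls in char 3's range; it's byte 4 of F0 AD A2 9D = 0x9D.

0x9D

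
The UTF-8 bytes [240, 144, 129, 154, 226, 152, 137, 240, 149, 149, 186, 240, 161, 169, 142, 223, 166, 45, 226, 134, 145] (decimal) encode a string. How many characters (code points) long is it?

Byte at offset 0: 0xF0 = 11110000 → 4-byte char (#1). Advance 4.
Byte at offset 4: 0xE2 = 11100010 → 3-byte char (#2). Advance 3.
Byte at offset 7: 0xF0 = 11110000 → 4-byte char (#3). Advance 4.
Byte at offset 11: 0xF0 = 11110000 → 4-byte char (#4). Advance 4.
Byte at offset 15: 0xDF = 11011111 → 2-byte char (#5). Advance 2.
Byte at offset 17: 0x2D = 00101101 → 1-byte char (#6). Advance 1.
Byte at offset 18: 0xE2 = 11100010 → 3-byte char (#7). Advance 3.
Reached end at offset 21 after 7 code points.

7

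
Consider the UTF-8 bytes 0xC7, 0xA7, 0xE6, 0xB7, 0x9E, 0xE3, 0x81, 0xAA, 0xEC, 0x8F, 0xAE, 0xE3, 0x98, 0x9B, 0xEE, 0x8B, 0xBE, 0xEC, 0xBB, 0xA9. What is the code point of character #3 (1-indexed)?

Offset 0: leading byte 0xC7 = 11000111 → 2-byte char #1 = C7 A7.
Offset 2: leading byte 0xE6 = 11100110 → 3-byte char #2 = E6 B7 9E.
Offset 5: leading byte 0xE3 = 11100011 → 3-byte char #3 = E3 81 AA.
Leading byte 0xE3 = 11100011 matches 1110xxxx → 3-byte sequence.
Byte 1: 0xE3 = 11100011, payload 0011 (4 bits).
Byte 2: 0x81 = 10000001 (10xxxxxx ✓), payload 000001.
Byte 3: 0xAA = 10101010 (10xxxxxx ✓), payload 101010.
Concatenate: 0011000001101010 = 0x306A (16 bits → U+306A).

U+306A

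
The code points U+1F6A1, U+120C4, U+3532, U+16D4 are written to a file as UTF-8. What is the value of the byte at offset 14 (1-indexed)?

0x94

1-indexed offset 14 is 0-indexed offset 13.
U+1F6A1 → 4-byte form F0 9F 9A A1 at offsets 0–3.
U+120C4 → 4-byte form F0 92 83 84 at offsets 4–7.
U+3532 → 3-byte form E3 94 B2 at offsets 8–10.
U+16D4 → 3-byte form E1 9B 94 at offsets 11–13.
Offset 13 falls in char 4's range; it's byte 3 of E1 9B 94 = 0x94.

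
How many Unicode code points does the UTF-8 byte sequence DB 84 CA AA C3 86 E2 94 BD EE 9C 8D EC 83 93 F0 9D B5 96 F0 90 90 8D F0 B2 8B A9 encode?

9

Byte at offset 0: 0xDB = 11011011 → 2-byte char (#1). Advance 2.
Byte at offset 2: 0xCA = 11001010 → 2-byte char (#2). Advance 2.
Byte at offset 4: 0xC3 = 11000011 → 2-byte char (#3). Advance 2.
Byte at offset 6: 0xE2 = 11100010 → 3-byte char (#4). Advance 3.
Byte at offset 9: 0xEE = 11101110 → 3-byte char (#5). Advance 3.
Byte at offset 12: 0xEC = 11101100 → 3-byte char (#6). Advance 3.
Byte at offset 15: 0xF0 = 11110000 → 4-byte char (#7). Advance 4.
Byte at offset 19: 0xF0 = 11110000 → 4-byte char (#8). Advance 4.
Byte at offset 23: 0xF0 = 11110000 → 4-byte char (#9). Advance 4.
Reached end at offset 27 after 9 code points.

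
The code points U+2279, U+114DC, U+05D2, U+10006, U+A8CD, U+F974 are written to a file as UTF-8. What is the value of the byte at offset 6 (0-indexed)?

0x9C

U+2279 → 3-byte form E2 89 B9 at offsets 0–2.
U+114DC → 4-byte form F0 91 93 9C at offsets 3–6.
Offset 6 falls in char 2's range; it's byte 4 of F0 91 93 9C = 0x9C.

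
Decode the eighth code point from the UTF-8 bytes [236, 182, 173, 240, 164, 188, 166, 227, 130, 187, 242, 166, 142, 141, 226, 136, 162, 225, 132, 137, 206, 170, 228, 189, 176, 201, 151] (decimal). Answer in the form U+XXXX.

Offset 0: leading byte 0xEC = 11101100 → 3-byte char #1 = EC B6 AD.
Offset 3: leading byte 0xF0 = 11110000 → 4-byte char #2 = F0 A4 BC A6.
Offset 7: leading byte 0xE3 = 11100011 → 3-byte char #3 = E3 82 BB.
Offset 10: leading byte 0xF2 = 11110010 → 4-byte char #4 = F2 A6 8E 8D.
Offset 14: leading byte 0xE2 = 11100010 → 3-byte char #5 = E2 88 A2.
Offset 17: leading byte 0xE1 = 11100001 → 3-byte char #6 = E1 84 89.
Offset 20: leading byte 0xCE = 11001110 → 2-byte char #7 = CE AA.
Offset 22: leading byte 0xE4 = 11100100 → 3-byte char #8 = E4 BD B0.
Leading byte 0xE4 = 11100100 matches 1110xxxx → 3-byte sequence.
Byte 1: 0xE4 = 11100100, payload 0100 (4 bits).
Byte 2: 0xBD = 10111101 (10xxxxxx ✓), payload 111101.
Byte 3: 0xB0 = 10110000 (10xxxxxx ✓), payload 110000.
Concatenate: 0100111101110000 = 0x4F70 (16 bits → U+4F70).

U+4F70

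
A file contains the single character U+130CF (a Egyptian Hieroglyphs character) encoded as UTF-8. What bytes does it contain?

U+130CF = 0x130CF = 78031 decimal. In range U+10000–U+10FFFF → 4-byte form: 11110xxx 10xxxxxx 10xxxxxx 10xxxxxx.
Binary (21 bits): 000010011000011001111.
Split 3+6+6+6: 000 | 010011 | 000011 | 001111.
Byte 1: 11110000 = 0xF0.
Byte 2: 10010011 = 0x93.
Byte 3: 10000011 = 0x83.
Byte 4: 10001111 = 0x8F.

F0 93 83 8F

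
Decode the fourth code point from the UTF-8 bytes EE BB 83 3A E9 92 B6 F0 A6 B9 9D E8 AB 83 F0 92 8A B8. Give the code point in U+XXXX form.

Offset 0: leading byte 0xEE = 11101110 → 3-byte char #1 = EE BB 83.
Offset 3: leading byte 0x3A = 00111010 → 1-byte char #2 = 3A.
Offset 4: leading byte 0xE9 = 11101001 → 3-byte char #3 = E9 92 B6.
Offset 7: leading byte 0xF0 = 11110000 → 4-byte char #4 = F0 A6 B9 9D.
Leading byte 0xF0 = 11110000 matches 11110xxx → 4-byte sequence.
Byte 1: 0xF0 = 11110000, payload 000 (3 bits).
Byte 2: 0xA6 = 10100110 (10xxxxxx ✓), payload 100110.
Byte 3: 0xB9 = 10111001 (10xxxxxx ✓), payload 111001.
Byte 4: 0x9D = 10011101 (10xxxxxx ✓), payload 011101.
Concatenate: 000100110111001011101 = 0x26E5D (21 bits → U+26E5D).

U+26E5D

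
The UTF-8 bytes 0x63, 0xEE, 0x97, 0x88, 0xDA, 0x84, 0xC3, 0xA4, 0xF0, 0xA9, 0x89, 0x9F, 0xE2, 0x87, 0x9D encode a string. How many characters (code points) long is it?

6

Byte at offset 0: 0x63 = 01100011 → 1-byte char (#1). Advance 1.
Byte at offset 1: 0xEE = 11101110 → 3-byte char (#2). Advance 3.
Byte at offset 4: 0xDA = 11011010 → 2-byte char (#3). Advance 2.
Byte at offset 6: 0xC3 = 11000011 → 2-byte char (#4). Advance 2.
Byte at offset 8: 0xF0 = 11110000 → 4-byte char (#5). Advance 4.
Byte at offset 12: 0xE2 = 11100010 → 3-byte char (#6). Advance 3.
Reached end at offset 15 after 6 code points.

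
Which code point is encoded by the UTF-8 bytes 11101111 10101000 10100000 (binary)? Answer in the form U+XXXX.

U+FA20

Leading byte 0xEF = 11101111 matches 1110xxxx → 3-byte sequence.
Byte 1: 0xEF = 11101111, payload 1111 (4 bits).
Byte 2: 0xA8 = 10101000 (10xxxxxx ✓), payload 101000.
Byte 3: 0xA0 = 10100000 (10xxxxxx ✓), payload 100000.
Concatenate: 1111101000100000 = 0xFA20 (16 bits → U+FA20).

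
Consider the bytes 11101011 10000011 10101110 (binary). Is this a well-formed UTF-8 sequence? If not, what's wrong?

Leading byte 0xEB = 11101011 → 3-byte form.
Continuation bytes 0x83=10000011, 0xAE=10101110 all match 10xxxxxx.
Decoded value 0xB0EE is ≥ 0x800 (shortest form) and not a surrogate.

valid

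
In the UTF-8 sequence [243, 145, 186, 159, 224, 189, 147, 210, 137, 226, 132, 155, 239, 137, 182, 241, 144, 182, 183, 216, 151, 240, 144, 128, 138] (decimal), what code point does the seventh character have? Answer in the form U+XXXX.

U+0617

Offset 0: leading byte 0xF3 = 11110011 → 4-byte char #1 = F3 91 BA 9F.
Offset 4: leading byte 0xE0 = 11100000 → 3-byte char #2 = E0 BD 93.
Offset 7: leading byte 0xD2 = 11010010 → 2-byte char #3 = D2 89.
Offset 9: leading byte 0xE2 = 11100010 → 3-byte char #4 = E2 84 9B.
Offset 12: leading byte 0xEF = 11101111 → 3-byte char #5 = EF 89 B6.
Offset 15: leading byte 0xF1 = 11110001 → 4-byte char #6 = F1 90 B6 B7.
Offset 19: leading byte 0xD8 = 11011000 → 2-byte char #7 = D8 97.
Leading byte 0xD8 = 11011000 matches 110xxxxx → 2-byte sequence.
Byte 1: 0xD8 = 11011000, payload 11000 (5 bits).
Byte 2: 0x97 = 10010111 (10xxxxxx ✓), payload 010111.
Concatenate: 11000010111 = 0x617 (11 bits → U+0617).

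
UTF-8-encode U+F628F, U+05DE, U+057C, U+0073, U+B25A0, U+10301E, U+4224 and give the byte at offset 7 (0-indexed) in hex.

0xBC

U+F628F → 4-byte form F3 B6 8A 8F at offsets 0–3.
U+05DE → 2-byte form D7 9E at offsets 4–5.
U+057C → 2-byte form D5 BC at offsets 6–7.
Offset 7 falls in char 3's range; it's byte 2 of D5 BC = 0xBC.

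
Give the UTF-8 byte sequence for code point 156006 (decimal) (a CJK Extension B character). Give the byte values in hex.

U+26166 = 0x26166 = 156006 decimal. In range U+10000–U+10FFFF → 4-byte form: 11110xxx 10xxxxxx 10xxxxxx 10xxxxxx.
Binary (21 bits): 000100110000101100110.
Split 3+6+6+6: 000 | 100110 | 000101 | 100110.
Byte 1: 11110000 = 0xF0.
Byte 2: 10100110 = 0xA6.
Byte 3: 10000101 = 0x85.
Byte 4: 10100110 = 0xA6.

F0 A6 85 A6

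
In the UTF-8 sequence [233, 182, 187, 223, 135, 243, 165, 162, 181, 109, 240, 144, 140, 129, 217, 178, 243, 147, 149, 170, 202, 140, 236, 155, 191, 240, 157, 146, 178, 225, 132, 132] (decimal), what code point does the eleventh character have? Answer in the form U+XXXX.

U+1104

Offset 0: leading byte 0xE9 = 11101001 → 3-byte char #1 = E9 B6 BB.
Offset 3: leading byte 0xDF = 11011111 → 2-byte char #2 = DF 87.
Offset 5: leading byte 0xF3 = 11110011 → 4-byte char #3 = F3 A5 A2 B5.
Offset 9: leading byte 0x6D = 01101101 → 1-byte char #4 = 6D.
Offset 10: leading byte 0xF0 = 11110000 → 4-byte char #5 = F0 90 8C 81.
Offset 14: leading byte 0xD9 = 11011001 → 2-byte char #6 = D9 B2.
Offset 16: leading byte 0xF3 = 11110011 → 4-byte char #7 = F3 93 95 AA.
Offset 20: leading byte 0xCA = 11001010 → 2-byte char #8 = CA 8C.
Offset 22: leading byte 0xEC = 11101100 → 3-byte char #9 = EC 9B BF.
Offset 25: leading byte 0xF0 = 11110000 → 4-byte char #10 = F0 9D 92 B2.
Offset 29: leading byte 0xE1 = 11100001 → 3-byte char #11 = E1 84 84.
Leading byte 0xE1 = 11100001 matches 1110xxxx → 3-byte sequence.
Byte 1: 0xE1 = 11100001, payload 0001 (4 bits).
Byte 2: 0x84 = 10000100 (10xxxxxx ✓), payload 000100.
Byte 3: 0x84 = 10000100 (10xxxxxx ✓), payload 000100.
Concatenate: 0001000100000100 = 0x1104 (16 bits → U+1104).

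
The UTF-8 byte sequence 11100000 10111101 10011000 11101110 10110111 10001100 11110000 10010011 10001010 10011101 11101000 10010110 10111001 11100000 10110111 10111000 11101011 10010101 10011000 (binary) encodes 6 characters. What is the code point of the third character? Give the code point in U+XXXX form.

Offset 0: leading byte 0xE0 = 11100000 → 3-byte char #1 = E0 BD 98.
Offset 3: leading byte 0xEE = 11101110 → 3-byte char #2 = EE B7 8C.
Offset 6: leading byte 0xF0 = 11110000 → 4-byte char #3 = F0 93 8A 9D.
Leading byte 0xF0 = 11110000 matches 11110xxx → 4-byte sequence.
Byte 1: 0xF0 = 11110000, payload 000 (3 bits).
Byte 2: 0x93 = 10010011 (10xxxxxx ✓), payload 010011.
Byte 3: 0x8A = 10001010 (10xxxxxx ✓), payload 001010.
Byte 4: 0x9D = 10011101 (10xxxxxx ✓), payload 011101.
Concatenate: 000010011001010011101 = 0x1329D (21 bits → U+1329D).

U+1329D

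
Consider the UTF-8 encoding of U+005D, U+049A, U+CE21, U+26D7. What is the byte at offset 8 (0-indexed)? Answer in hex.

0x97

U+005D → 1-byte form 5D at offsets 0–0.
U+049A → 2-byte form D2 9A at offsets 1–2.
U+CE21 → 3-byte form EC B8 A1 at offsets 3–5.
U+26D7 → 3-byte form E2 9B 97 at offsets 6–8.
Offset 8 falls in char 4's range; it's byte 3 of E2 9B 97 = 0x97.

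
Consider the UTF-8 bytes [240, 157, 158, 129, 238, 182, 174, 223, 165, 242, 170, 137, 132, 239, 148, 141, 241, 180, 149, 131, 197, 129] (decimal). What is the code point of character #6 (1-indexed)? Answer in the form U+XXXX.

U+74543

Offset 0: leading byte 0xF0 = 11110000 → 4-byte char #1 = F0 9D 9E 81.
Offset 4: leading byte 0xEE = 11101110 → 3-byte char #2 = EE B6 AE.
Offset 7: leading byte 0xDF = 11011111 → 2-byte char #3 = DF A5.
Offset 9: leading byte 0xF2 = 11110010 → 4-byte char #4 = F2 AA 89 84.
Offset 13: leading byte 0xEF = 11101111 → 3-byte char #5 = EF 94 8D.
Offset 16: leading byte 0xF1 = 11110001 → 4-byte char #6 = F1 B4 95 83.
Leading byte 0xF1 = 11110001 matches 11110xxx → 4-byte sequence.
Byte 1: 0xF1 = 11110001, payload 001 (3 bits).
Byte 2: 0xB4 = 10110100 (10xxxxxx ✓), payload 110100.
Byte 3: 0x95 = 10010101 (10xxxxxx ✓), payload 010101.
Byte 4: 0x83 = 10000011 (10xxxxxx ✓), payload 000011.
Concatenate: 001110100010101000011 = 0x74543 (21 bits → U+74543).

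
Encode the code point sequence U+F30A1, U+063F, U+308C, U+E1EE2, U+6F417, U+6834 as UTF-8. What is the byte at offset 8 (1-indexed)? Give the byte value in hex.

0x82

1-indexed offset 8 is 0-indexed offset 7.
U+F30A1 → 4-byte form F3 B3 82 A1 at offsets 0–3.
U+063F → 2-byte form D8 BF at offsets 4–5.
U+308C → 3-byte form E3 82 8C at offsets 6–8.
Offset 7 falls in char 3's range; it's byte 2 of E3 82 8C = 0x82.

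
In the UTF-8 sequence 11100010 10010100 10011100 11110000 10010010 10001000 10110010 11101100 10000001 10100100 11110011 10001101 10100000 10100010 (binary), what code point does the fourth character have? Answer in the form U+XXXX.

Offset 0: leading byte 0xE2 = 11100010 → 3-byte char #1 = E2 94 9C.
Offset 3: leading byte 0xF0 = 11110000 → 4-byte char #2 = F0 92 88 B2.
Offset 7: leading byte 0xEC = 11101100 → 3-byte char #3 = EC 81 A4.
Offset 10: leading byte 0xF3 = 11110011 → 4-byte char #4 = F3 8D A0 A2.
Leading byte 0xF3 = 11110011 matches 11110xxx → 4-byte sequence.
Byte 1: 0xF3 = 11110011, payload 011 (3 bits).
Byte 2: 0x8D = 10001101 (10xxxxxx ✓), payload 001101.
Byte 3: 0xA0 = 10100000 (10xxxxxx ✓), payload 100000.
Byte 4: 0xA2 = 10100010 (10xxxxxx ✓), payload 100010.
Concatenate: 011001101100000100010 = 0xCD822 (21 bits → U+CD822).

U+CD822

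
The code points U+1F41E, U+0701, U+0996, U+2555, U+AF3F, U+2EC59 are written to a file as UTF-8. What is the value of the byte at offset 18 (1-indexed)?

0xB1

1-indexed offset 18 is 0-indexed offset 17.
U+1F41E → 4-byte form F0 9F 90 9E at offsets 0–3.
U+0701 → 2-byte form DC 81 at offsets 4–5.
U+0996 → 3-byte form E0 A6 96 at offsets 6–8.
U+2555 → 3-byte form E2 95 95 at offsets 9–11.
U+AF3F → 3-byte form EA BC BF at offsets 12–14.
U+2EC59 → 4-byte form F0 AE B1 99 at offsets 15–18.
Offset 17 falls in char 6's range; it's byte 3 of F0 AE B1 99 = 0xB1.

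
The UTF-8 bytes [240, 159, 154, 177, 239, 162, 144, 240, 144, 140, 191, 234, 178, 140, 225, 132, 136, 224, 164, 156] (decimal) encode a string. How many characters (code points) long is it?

Byte at offset 0: 0xF0 = 11110000 → 4-byte char (#1). Advance 4.
Byte at offset 4: 0xEF = 11101111 → 3-byte char (#2). Advance 3.
Byte at offset 7: 0xF0 = 11110000 → 4-byte char (#3). Advance 4.
Byte at offset 11: 0xEA = 11101010 → 3-byte char (#4). Advance 3.
Byte at offset 14: 0xE1 = 11100001 → 3-byte char (#5). Advance 3.
Byte at offset 17: 0xE0 = 11100000 → 3-byte char (#6). Advance 3.
Reached end at offset 20 after 6 code points.

6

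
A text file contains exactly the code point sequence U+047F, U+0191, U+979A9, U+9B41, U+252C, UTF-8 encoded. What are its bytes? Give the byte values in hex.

D1 BF C6 91 F2 97 A6 A9 E9 AD 81 E2 94 AC

U+047F: 2-byte form → D1 BF.
U+0191: 2-byte form → C6 91.
U+979A9: 4-byte form → F2 97 A6 A9.
U+9B41: 3-byte form → E9 AD 81.
U+252C: 3-byte form → E2 94 AC.
Concatenated (14 bytes): D1 BF C6 91 F2 97 A6 A9 E9 AD 81 E2 94 AC.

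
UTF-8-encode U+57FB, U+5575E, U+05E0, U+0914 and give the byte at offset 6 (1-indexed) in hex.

0x9D

1-indexed offset 6 is 0-indexed offset 5.
U+57FB → 3-byte form E5 9F BB at offsets 0–2.
U+5575E → 4-byte form F1 95 9D 9E at offsets 3–6.
Offset 5 falls in char 2's range; it's byte 3 of F1 95 9D 9E = 0x9D.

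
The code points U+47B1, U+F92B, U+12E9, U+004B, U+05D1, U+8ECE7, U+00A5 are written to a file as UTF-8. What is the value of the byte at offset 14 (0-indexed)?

0xB3

U+47B1 → 3-byte form E4 9E B1 at offsets 0–2.
U+F92B → 3-byte form EF A4 AB at offsets 3–5.
U+12E9 → 3-byte form E1 8B A9 at offsets 6–8.
U+004B → 1-byte form 4B at offsets 9–9.
U+05D1 → 2-byte form D7 91 at offsets 10–11.
U+8ECE7 → 4-byte form F2 8E B3 A7 at offsets 12–15.
Offset 14 falls in char 6's range; it's byte 3 of F2 8E B3 A7 = 0xB3.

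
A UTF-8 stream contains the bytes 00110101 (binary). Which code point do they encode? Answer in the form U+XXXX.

U+0035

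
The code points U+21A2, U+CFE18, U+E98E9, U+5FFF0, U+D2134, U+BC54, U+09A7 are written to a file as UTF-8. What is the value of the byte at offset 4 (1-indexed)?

1-indexed offset 4 is 0-indexed offset 3.
U+21A2 → 3-byte form E2 86 A2 at offsets 0–2.
U+CFE18 → 4-byte form F3 8F B8 98 at offsets 3–6.
Offset 3 falls in char 2's range; it's byte 1 of F3 8F B8 98 = 0xF3.

0xF3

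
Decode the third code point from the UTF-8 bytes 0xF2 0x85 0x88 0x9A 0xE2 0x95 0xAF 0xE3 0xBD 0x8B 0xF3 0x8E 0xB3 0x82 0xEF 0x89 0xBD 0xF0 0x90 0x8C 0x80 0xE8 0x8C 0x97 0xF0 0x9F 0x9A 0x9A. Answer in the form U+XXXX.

Offset 0: leading byte 0xF2 = 11110010 → 4-byte char #1 = F2 85 88 9A.
Offset 4: leading byte 0xE2 = 11100010 → 3-byte char #2 = E2 95 AF.
Offset 7: leading byte 0xE3 = 11100011 → 3-byte char #3 = E3 BD 8B.
Leading byte 0xE3 = 11100011 matches 1110xxxx → 3-byte sequence.
Byte 1: 0xE3 = 11100011, payload 0011 (4 bits).
Byte 2: 0xBD = 10111101 (10xxxxxx ✓), payload 111101.
Byte 3: 0x8B = 10001011 (10xxxxxx ✓), payload 001011.
Concatenate: 0011111101001011 = 0x3F4B (16 bits → U+3F4B).

U+3F4B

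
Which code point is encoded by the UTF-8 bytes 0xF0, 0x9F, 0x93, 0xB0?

U+1F4F0

Leading byte 0xF0 = 11110000 matches 11110xxx → 4-byte sequence.
Byte 1: 0xF0 = 11110000, payload 000 (3 bits).
Byte 2: 0x9F = 10011111 (10xxxxxx ✓), payload 011111.
Byte 3: 0x93 = 10010011 (10xxxxxx ✓), payload 010011.
Byte 4: 0xB0 = 10110000 (10xxxxxx ✓), payload 110000.
Concatenate: 000011111010011110000 = 0x1F4F0 (21 bits → U+1F4F0).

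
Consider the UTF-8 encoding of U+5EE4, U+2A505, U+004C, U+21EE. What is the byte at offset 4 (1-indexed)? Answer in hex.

0xF0

1-indexed offset 4 is 0-indexed offset 3.
U+5EE4 → 3-byte form E5 BB A4 at offsets 0–2.
U+2A505 → 4-byte form F0 AA 94 85 at offsets 3–6.
Offset 3 falls in char 2's range; it's byte 1 of F0 AA 94 85 = 0xF0.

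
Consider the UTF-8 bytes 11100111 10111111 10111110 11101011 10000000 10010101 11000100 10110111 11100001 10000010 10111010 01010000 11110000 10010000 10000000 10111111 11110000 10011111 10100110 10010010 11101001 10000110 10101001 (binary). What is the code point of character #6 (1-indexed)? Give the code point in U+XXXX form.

U+1003F

Offset 0: leading byte 0xE7 = 11100111 → 3-byte char #1 = E7 BF BE.
Offset 3: leading byte 0xEB = 11101011 → 3-byte char #2 = EB 80 95.
Offset 6: leading byte 0xC4 = 11000100 → 2-byte char #3 = C4 B7.
Offset 8: leading byte 0xE1 = 11100001 → 3-byte char #4 = E1 82 BA.
Offset 11: leading byte 0x50 = 01010000 → 1-byte char #5 = 50.
Offset 12: leading byte 0xF0 = 11110000 → 4-byte char #6 = F0 90 80 BF.
Leading byte 0xF0 = 11110000 matches 11110xxx → 4-byte sequence.
Byte 1: 0xF0 = 11110000, payload 000 (3 bits).
Byte 2: 0x90 = 10010000 (10xxxxxx ✓), payload 010000.
Byte 3: 0x80 = 10000000 (10xxxxxx ✓), payload 000000.
Byte 4: 0xBF = 10111111 (10xxxxxx ✓), payload 111111.
Concatenate: 000010000000000111111 = 0x1003F (21 bits → U+1003F).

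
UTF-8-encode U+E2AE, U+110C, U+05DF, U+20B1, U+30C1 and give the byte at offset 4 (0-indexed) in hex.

U+E2AE → 3-byte form EE 8A AE at offsets 0–2.
U+110C → 3-byte form E1 84 8C at offsets 3–5.
Offset 4 falls in char 2's range; it's byte 2 of E1 84 8C = 0x84.

0x84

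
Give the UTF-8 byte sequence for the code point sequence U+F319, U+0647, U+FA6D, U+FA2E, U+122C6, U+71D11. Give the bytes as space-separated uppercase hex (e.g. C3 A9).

EF 8C 99 D9 87 EF A9 AD EF A8 AE F0 92 8B 86 F1 B1 B4 91

U+F319: 3-byte form → EF 8C 99.
U+0647: 2-byte form → D9 87.
U+FA6D: 3-byte form → EF A9 AD.
U+FA2E: 3-byte form → EF A8 AE.
U+122C6: 4-byte form → F0 92 8B 86.
U+71D11: 4-byte form → F1 B1 B4 91.
Concatenated (19 bytes): EF 8C 99 D9 87 EF A9 AD EF A8 AE F0 92 8B 86 F1 B1 B4 91.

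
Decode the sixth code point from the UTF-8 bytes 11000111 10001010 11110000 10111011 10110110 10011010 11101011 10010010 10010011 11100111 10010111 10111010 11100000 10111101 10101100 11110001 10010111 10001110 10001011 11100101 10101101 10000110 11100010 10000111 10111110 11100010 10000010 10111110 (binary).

U+5738B

Offset 0: leading byte 0xC7 = 11000111 → 2-byte char #1 = C7 8A.
Offset 2: leading byte 0xF0 = 11110000 → 4-byte char #2 = F0 BB B6 9A.
Offset 6: leading byte 0xEB = 11101011 → 3-byte char #3 = EB 92 93.
Offset 9: leading byte 0xE7 = 11100111 → 3-byte char #4 = E7 97 BA.
Offset 12: leading byte 0xE0 = 11100000 → 3-byte char #5 = E0 BD AC.
Offset 15: leading byte 0xF1 = 11110001 → 4-byte char #6 = F1 97 8E 8B.
Leading byte 0xF1 = 11110001 matches 11110xxx → 4-byte sequence.
Byte 1: 0xF1 = 11110001, payload 001 (3 bits).
Byte 2: 0x97 = 10010111 (10xxxxxx ✓), payload 010111.
Byte 3: 0x8E = 10001110 (10xxxxxx ✓), payload 001110.
Byte 4: 0x8B = 10001011 (10xxxxxx ✓), payload 001011.
Concatenate: 001010111001110001011 = 0x5738B (21 bits → U+5738B).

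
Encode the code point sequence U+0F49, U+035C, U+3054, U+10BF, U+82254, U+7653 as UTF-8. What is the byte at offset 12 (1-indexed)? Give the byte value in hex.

1-indexed offset 12 is 0-indexed offset 11.
U+0F49 → 3-byte form E0 BD 89 at offsets 0–2.
U+035C → 2-byte form CD 9C at offsets 3–4.
U+3054 → 3-byte form E3 81 94 at offsets 5–7.
U+10BF → 3-byte form E1 82 BF at offsets 8–10.
U+82254 → 4-byte form F2 82 89 94 at offsets 11–14.
Offset 11 falls in char 5's range; it's byte 1 of F2 82 89 94 = 0xF2.

0xF2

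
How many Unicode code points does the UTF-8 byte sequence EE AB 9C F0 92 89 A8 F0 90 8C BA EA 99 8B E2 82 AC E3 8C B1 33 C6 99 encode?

8

Byte at offset 0: 0xEE = 11101110 → 3-byte char (#1). Advance 3.
Byte at offset 3: 0xF0 = 11110000 → 4-byte char (#2). Advance 4.
Byte at offset 7: 0xF0 = 11110000 → 4-byte char (#3). Advance 4.
Byte at offset 11: 0xEA = 11101010 → 3-byte char (#4). Advance 3.
Byte at offset 14: 0xE2 = 11100010 → 3-byte char (#5). Advance 3.
Byte at offset 17: 0xE3 = 11100011 → 3-byte char (#6). Advance 3.
Byte at offset 20: 0x33 = 00110011 → 1-byte char (#7). Advance 1.
Byte at offset 21: 0xC6 = 11000110 → 2-byte char (#8). Advance 2.
Reached end at offset 23 after 8 code points.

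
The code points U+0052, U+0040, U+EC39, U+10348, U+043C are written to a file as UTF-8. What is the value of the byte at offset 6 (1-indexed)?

1-indexed offset 6 is 0-indexed offset 5.
U+0052 → 1-byte form 52 at offsets 0–0.
U+0040 → 1-byte form 40 at offsets 1–1.
U+EC39 → 3-byte form EE B0 B9 at offsets 2–4.
U+10348 → 4-byte form F0 90 8D 88 at offsets 5–8.
Offset 5 falls in char 4's range; it's byte 1 of F0 90 8D 88 = 0xF0.

0xF0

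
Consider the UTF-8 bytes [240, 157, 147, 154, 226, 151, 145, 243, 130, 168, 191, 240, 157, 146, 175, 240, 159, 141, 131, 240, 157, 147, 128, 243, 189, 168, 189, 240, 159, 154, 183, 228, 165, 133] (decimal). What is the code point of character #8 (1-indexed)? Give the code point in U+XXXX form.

U+1F6B7

Offset 0: leading byte 0xF0 = 11110000 → 4-byte char #1 = F0 9D 93 9A.
Offset 4: leading byte 0xE2 = 11100010 → 3-byte char #2 = E2 97 91.
Offset 7: leading byte 0xF3 = 11110011 → 4-byte char #3 = F3 82 A8 BF.
Offset 11: leading byte 0xF0 = 11110000 → 4-byte char #4 = F0 9D 92 AF.
Offset 15: leading byte 0xF0 = 11110000 → 4-byte char #5 = F0 9F 8D 83.
Offset 19: leading byte 0xF0 = 11110000 → 4-byte char #6 = F0 9D 93 80.
Offset 23: leading byte 0xF3 = 11110011 → 4-byte char #7 = F3 BD A8 BD.
Offset 27: leading byte 0xF0 = 11110000 → 4-byte char #8 = F0 9F 9A B7.
Leading byte 0xF0 = 11110000 matches 11110xxx → 4-byte sequence.
Byte 1: 0xF0 = 11110000, payload 000 (3 bits).
Byte 2: 0x9F = 10011111 (10xxxxxx ✓), payload 011111.
Byte 3: 0x9A = 10011010 (10xxxxxx ✓), payload 011010.
Byte 4: 0xB7 = 10110111 (10xxxxxx ✓), payload 110111.
Concatenate: 000011111011010110111 = 0x1F6B7 (21 bits → U+1F6B7).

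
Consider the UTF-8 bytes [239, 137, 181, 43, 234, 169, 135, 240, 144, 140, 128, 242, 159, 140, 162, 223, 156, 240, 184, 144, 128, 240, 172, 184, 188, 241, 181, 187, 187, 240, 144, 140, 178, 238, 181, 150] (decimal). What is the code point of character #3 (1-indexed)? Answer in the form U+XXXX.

U+AA47

Offset 0: leading byte 0xEF = 11101111 → 3-byte char #1 = EF 89 B5.
Offset 3: leading byte 0x2B = 00101011 → 1-byte char #2 = 2B.
Offset 4: leading byte 0xEA = 11101010 → 3-byte char #3 = EA A9 87.
Leading byte 0xEA = 11101010 matches 1110xxxx → 3-byte sequence.
Byte 1: 0xEA = 11101010, payload 1010 (4 bits).
Byte 2: 0xA9 = 10101001 (10xxxxxx ✓), payload 101001.
Byte 3: 0x87 = 10000111 (10xxxxxx ✓), payload 000111.
Concatenate: 1010101001000111 = 0xAA47 (16 bits → U+AA47).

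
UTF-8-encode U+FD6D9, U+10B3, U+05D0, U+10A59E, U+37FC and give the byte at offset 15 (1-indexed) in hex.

1-indexed offset 15 is 0-indexed offset 14.
U+FD6D9 → 4-byte form F3 BD 9B 99 at offsets 0–3.
U+10B3 → 3-byte form E1 82 B3 at offsets 4–6.
U+05D0 → 2-byte form D7 90 at offsets 7–8.
U+10A59E → 4-byte form F4 8A 96 9E at offsets 9–12.
U+37FC → 3-byte form E3 9F BC at offsets 13–15.
Offset 14 falls in char 5's range; it's byte 2 of E3 9F BC = 0x9F.

0x9F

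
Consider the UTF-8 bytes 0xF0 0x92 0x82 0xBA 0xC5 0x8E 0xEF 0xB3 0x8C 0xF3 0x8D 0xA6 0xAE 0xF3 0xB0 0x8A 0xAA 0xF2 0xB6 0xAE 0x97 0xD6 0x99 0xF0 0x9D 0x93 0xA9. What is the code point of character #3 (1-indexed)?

Offset 0: leading byte 0xF0 = 11110000 → 4-byte char #1 = F0 92 82 BA.
Offset 4: leading byte 0xC5 = 11000101 → 2-byte char #2 = C5 8E.
Offset 6: leading byte 0xEF = 11101111 → 3-byte char #3 = EF B3 8C.
Leading byte 0xEF = 11101111 matches 1110xxxx → 3-byte sequence.
Byte 1: 0xEF = 11101111, payload 1111 (4 bits).
Byte 2: 0xB3 = 10110011 (10xxxxxx ✓), payload 110011.
Byte 3: 0x8C = 10001100 (10xxxxxx ✓), payload 001100.
Concatenate: 1111110011001100 = 0xFCCC (16 bits → U+FCCC).

U+FCCC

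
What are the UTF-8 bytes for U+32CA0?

F0 B2 B2 A0

U+32CA0 = 0x32CA0 = 208032 decimal. In range U+10000–U+10FFFF → 4-byte form: 11110xxx 10xxxxxx 10xxxxxx 10xxxxxx.
Binary (21 bits): 000110010110010100000.
Split 3+6+6+6: 000 | 110010 | 110010 | 100000.
Byte 1: 11110000 = 0xF0.
Byte 2: 10110010 = 0xB2.
Byte 3: 10110010 = 0xB2.
Byte 4: 10100000 = 0xA0.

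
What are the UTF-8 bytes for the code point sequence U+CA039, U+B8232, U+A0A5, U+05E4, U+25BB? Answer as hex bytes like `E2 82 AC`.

F3 8A 80 B9 F2 B8 88 B2 EA 82 A5 D7 A4 E2 96 BB

U+CA039: 4-byte form → F3 8A 80 B9.
U+B8232: 4-byte form → F2 B8 88 B2.
U+A0A5: 3-byte form → EA 82 A5.
U+05E4: 2-byte form → D7 A4.
U+25BB: 3-byte form → E2 96 BB.
Concatenated (16 bytes): F3 8A 80 B9 F2 B8 88 B2 EA 82 A5 D7 A4 E2 96 BB.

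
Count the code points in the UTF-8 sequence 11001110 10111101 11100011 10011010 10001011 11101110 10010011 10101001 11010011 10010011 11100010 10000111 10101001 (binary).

Byte at offset 0: 0xCE = 11001110 → 2-byte char (#1). Advance 2.
Byte at offset 2: 0xE3 = 11100011 → 3-byte char (#2). Advance 3.
Byte at offset 5: 0xEE = 11101110 → 3-byte char (#3). Advance 3.
Byte at offset 8: 0xD3 = 11010011 → 2-byte char (#4). Advance 2.
Byte at offset 10: 0xE2 = 11100010 → 3-byte char (#5). Advance 3.
Reached end at offset 13 after 5 code points.

5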